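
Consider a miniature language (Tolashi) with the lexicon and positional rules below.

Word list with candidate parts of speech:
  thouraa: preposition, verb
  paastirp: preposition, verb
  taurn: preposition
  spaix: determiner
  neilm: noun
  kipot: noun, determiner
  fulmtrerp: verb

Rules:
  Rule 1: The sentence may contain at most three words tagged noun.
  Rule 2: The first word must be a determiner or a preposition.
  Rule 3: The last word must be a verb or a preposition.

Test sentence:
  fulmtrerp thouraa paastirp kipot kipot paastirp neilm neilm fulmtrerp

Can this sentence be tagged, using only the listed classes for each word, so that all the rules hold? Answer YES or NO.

Candidates per position — 1:fulmtrerp {verb}; 2:thouraa {preposition,verb}; 3:paastirp {preposition,verb}; 4:kipot {noun,determiner}; 5:kipot {noun,determiner}; 6:paastirp {preposition,verb}; 7:neilm {noun}; 8:neilm {noun}; 9:fulmtrerp {verb}.
Rule 2 cannot be satisfied by any choice of tags from the lexicon.
So there is no consistent tagging.

NO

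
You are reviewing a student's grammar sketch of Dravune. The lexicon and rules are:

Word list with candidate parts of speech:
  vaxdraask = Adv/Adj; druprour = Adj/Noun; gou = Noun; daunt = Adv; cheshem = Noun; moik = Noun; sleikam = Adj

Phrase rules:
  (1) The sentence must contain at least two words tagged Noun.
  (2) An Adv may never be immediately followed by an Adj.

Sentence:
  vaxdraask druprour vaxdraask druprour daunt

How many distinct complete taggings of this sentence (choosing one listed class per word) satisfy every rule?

4

Candidates per position — 1:vaxdraask {Adv,Adj}; 2:druprour {Adj,Noun}; 3:vaxdraask {Adv,Adj}; 4:druprour {Adj,Noun}; 5:daunt {Adv}.
There are 16 candidate sequences in total.
The sequences that satisfy every rule: Adv Noun Adv Noun Adv; Adv Noun Adj Noun Adv; Adj Noun Adv Noun Adv; Adj Noun Adj Noun Adv.
Count = 4.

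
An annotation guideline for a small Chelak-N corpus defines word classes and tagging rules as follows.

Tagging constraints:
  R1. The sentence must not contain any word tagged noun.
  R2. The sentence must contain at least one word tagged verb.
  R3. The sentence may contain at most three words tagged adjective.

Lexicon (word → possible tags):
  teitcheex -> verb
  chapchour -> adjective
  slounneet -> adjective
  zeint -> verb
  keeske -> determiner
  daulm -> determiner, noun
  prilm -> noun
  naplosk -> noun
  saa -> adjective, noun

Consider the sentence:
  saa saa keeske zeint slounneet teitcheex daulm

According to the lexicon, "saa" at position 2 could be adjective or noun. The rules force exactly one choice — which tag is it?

Candidates per position — 1:saa {adjective,noun}; 2:saa {adjective,noun}; 3:keeske {determiner}; 4:zeint {verb}; 5:slounneet {adjective}; 6:teitcheex {verb}; 7:daulm {determiner,noun}.
Word 1 cannot be noun — rule 1 would then fail for every completion. It is adjective.
Word 2 cannot be noun — rule 1 would then fail for every completion. It is adjective.
Word 7 cannot be noun — rule 1 would then fail for every completion. It is determiner.
That leaves exactly one tagging: adjective adjective determiner verb adjective verb determiner.
Rule-by-rule: rule 1 ok; rule 2 ok; rule 3 ok.

adjective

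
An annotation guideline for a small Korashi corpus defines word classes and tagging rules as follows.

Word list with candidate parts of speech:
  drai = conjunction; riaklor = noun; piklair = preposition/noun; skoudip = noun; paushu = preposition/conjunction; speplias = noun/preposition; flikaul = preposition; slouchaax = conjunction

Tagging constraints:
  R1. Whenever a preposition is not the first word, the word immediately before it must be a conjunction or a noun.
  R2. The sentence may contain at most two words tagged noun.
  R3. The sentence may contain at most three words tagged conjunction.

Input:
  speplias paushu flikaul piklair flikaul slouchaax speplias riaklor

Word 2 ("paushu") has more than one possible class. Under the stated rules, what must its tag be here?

Candidates per position — 1:speplias {noun,preposition}; 2:paushu {preposition,conjunction}; 3:flikaul {preposition}; 4:piklair {preposition,noun}; 5:flikaul {preposition}; 6:slouchaax {conjunction}; 7:speplias {noun,preposition}; 8:riaklor {noun}.
Position 2: preposition is ruled out by rule 1; that leaves conjunction.
Position 4: preposition is ruled out by rule 1; that leaves noun.
Position 7: noun is ruled out by rule 2; that leaves preposition.
Position 1: noun is ruled out by rule 2; that leaves preposition.
So the tagging must be: preposition conjunction preposition noun preposition conjunction preposition noun.
Check: rule 1 satisfied; rule 2 satisfied; rule 3 satisfied.

conjunction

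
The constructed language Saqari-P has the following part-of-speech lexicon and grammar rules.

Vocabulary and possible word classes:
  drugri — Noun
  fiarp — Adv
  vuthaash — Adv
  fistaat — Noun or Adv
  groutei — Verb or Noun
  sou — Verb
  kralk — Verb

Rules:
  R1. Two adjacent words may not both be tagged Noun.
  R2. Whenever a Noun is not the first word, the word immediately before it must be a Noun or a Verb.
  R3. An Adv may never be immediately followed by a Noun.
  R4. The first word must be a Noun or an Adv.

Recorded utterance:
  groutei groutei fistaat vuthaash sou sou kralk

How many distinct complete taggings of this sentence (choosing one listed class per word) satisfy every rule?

2

Candidates per position — 1:groutei {Verb,Noun}; 2:groutei {Verb,Noun}; 3:fistaat {Noun,Adv}; 4:vuthaash {Adv}; 5:sou {Verb}; 6:sou {Verb}; 7:kralk {Verb}.
There are 8 candidate sequences in total.
The sequences that satisfy every rule: Noun Verb Noun Adv Verb Verb Verb; Noun Verb Adv Adv Verb Verb Verb.
Count = 2.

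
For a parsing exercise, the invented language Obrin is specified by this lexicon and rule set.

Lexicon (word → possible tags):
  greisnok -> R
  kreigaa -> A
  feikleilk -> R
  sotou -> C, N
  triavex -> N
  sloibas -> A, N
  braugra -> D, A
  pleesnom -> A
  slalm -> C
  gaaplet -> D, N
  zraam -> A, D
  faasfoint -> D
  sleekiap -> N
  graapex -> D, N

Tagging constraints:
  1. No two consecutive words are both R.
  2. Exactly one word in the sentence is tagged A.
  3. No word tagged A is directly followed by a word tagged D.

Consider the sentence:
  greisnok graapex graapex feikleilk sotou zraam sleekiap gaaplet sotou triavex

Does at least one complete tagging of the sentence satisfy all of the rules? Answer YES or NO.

YES

Candidates per position — 1:greisnok {R}; 2:graapex {D,N}; 3:graapex {D,N}; 4:feikleilk {R}; 5:sotou {C,N}; 6:zraam {A,D}; 7:sleekiap {N}; 8:gaaplet {D,N}; 9:sotou {C,N}; 10:triavex {N}.
One satisfying assignment: R D N R C A N D N N.
Check: rule 1 satisfied; rule 2 satisfied; rule 3 satisfied.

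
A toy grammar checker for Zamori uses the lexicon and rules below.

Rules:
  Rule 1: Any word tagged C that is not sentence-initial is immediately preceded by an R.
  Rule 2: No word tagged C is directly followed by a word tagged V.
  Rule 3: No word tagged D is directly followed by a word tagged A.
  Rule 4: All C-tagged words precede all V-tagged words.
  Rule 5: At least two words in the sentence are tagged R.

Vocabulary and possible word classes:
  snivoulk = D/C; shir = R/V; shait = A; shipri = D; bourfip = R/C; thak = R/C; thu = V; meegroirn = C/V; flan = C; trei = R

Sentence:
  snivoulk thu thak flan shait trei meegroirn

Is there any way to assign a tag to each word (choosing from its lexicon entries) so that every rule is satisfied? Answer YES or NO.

Candidates per position — 1:snivoulk {D,C}; 2:thu {V}; 3:thak {R,C}; 4:flan {C}; 5:shait {A}; 6:trei {R}; 7:meegroirn {C,V}.
Rule 4 cannot be satisfied by any choice of tags from the lexicon.
So there is no consistent tagging.

NO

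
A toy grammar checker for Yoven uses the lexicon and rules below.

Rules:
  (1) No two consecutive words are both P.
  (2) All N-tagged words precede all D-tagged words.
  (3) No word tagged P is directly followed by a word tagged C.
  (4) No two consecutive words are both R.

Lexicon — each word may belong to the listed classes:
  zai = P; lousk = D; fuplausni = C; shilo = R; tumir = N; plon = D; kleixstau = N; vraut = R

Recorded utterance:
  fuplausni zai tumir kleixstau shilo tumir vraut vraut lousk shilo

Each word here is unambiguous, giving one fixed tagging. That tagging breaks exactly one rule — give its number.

4

Fixed tagging: C P N N R N R R D R.
Checking each rule: R1 holds, R2 holds, R3 holds, R4 violated.
Only rule 4 fails.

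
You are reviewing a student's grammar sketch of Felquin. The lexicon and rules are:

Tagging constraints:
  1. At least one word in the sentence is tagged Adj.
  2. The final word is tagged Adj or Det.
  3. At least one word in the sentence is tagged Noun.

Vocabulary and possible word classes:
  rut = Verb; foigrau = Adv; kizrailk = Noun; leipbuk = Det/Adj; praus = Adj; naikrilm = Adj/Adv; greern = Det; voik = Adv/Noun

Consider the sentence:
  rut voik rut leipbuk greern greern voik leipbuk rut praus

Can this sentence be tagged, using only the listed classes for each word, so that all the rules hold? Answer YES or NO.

Candidates per position — 1:rut {Verb}; 2:voik {Adv,Noun}; 3:rut {Verb}; 4:leipbuk {Det,Adj}; 5:greern {Det}; 6:greern {Det}; 7:voik {Adv,Noun}; 8:leipbuk {Det,Adj}; 9:rut {Verb}; 10:praus {Adj}.
One satisfying assignment: Verb Adv Verb Det Det Det Noun Det Verb Adj.
Verifying each rule — rule 1 satisfied; rule 2 satisfied; rule 3 satisfied.

YES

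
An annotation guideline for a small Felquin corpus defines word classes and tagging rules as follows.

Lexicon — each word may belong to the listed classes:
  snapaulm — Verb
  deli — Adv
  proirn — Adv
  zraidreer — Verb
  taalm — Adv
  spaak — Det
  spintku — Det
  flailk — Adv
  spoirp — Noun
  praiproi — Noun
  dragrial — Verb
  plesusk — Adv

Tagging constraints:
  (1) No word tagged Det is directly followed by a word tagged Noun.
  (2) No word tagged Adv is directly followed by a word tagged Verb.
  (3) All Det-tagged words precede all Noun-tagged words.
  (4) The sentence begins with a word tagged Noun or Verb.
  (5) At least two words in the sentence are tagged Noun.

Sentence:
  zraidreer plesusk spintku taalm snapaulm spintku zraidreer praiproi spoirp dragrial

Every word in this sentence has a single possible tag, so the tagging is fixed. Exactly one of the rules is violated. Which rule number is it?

Fixed tagging: Verb Adv Det Adv Verb Det Verb Noun Noun Verb.
Checking each rule: R1 ✓, R2 ✗, R3 ✓, R4 ✓, R5 ✓.
Only rule 2 fails.

2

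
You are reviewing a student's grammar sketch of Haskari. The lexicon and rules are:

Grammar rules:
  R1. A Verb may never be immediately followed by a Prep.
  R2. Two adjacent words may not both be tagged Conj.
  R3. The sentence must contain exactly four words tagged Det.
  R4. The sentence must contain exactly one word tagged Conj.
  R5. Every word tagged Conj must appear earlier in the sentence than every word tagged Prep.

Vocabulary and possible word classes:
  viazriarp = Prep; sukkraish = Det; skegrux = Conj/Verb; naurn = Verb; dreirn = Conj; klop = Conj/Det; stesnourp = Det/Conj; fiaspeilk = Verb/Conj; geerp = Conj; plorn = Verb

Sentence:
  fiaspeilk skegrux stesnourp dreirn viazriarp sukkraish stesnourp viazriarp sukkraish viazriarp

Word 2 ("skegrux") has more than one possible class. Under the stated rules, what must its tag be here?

Verb

Candidates per position — 1:fiaspeilk {Verb,Conj}; 2:skegrux {Conj,Verb}; 3:stesnourp {Det,Conj}; 4:dreirn {Conj}; 5:viazriarp {Prep}; 6:sukkraish {Det}; 7:stesnourp {Det,Conj}; 8:viazriarp {Prep}; 9:sukkraish {Det}; 10:viazriarp {Prep}.
Position 1: tagging it Conj would leave rule 4 unsatisfiable, so it must be Verb.
Position 2: tagging it Conj would leave rule 4 unsatisfiable, so it must be Verb.
Position 3: tagging it Conj would leave rule 2 unsatisfiable, so it must be Det.
Position 7: tagging it Conj would leave rule 3 unsatisfiable, so it must be Det.
So the tagging must be: Verb Verb Det Conj Prep Det Det Prep Det Prep.
Check: rule 1 satisfied; rule 2 satisfied; rule 3 satisfied; rule 4 satisfied; rule 5 satisfied.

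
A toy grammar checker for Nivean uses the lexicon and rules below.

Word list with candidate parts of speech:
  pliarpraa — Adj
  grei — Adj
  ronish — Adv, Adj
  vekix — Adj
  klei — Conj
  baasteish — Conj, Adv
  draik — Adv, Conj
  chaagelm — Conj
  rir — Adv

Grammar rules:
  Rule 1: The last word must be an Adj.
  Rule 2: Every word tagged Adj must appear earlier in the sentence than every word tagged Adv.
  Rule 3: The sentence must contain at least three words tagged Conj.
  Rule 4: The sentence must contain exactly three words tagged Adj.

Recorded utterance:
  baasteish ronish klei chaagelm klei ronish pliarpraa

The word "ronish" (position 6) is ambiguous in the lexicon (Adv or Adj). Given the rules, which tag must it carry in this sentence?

Adj

Candidates per position — 1:baasteish {Conj,Adv}; 2:ronish {Adv,Adj}; 3:klei {Conj}; 4:chaagelm {Conj}; 5:klei {Conj}; 6:ronish {Adv,Adj}; 7:pliarpraa {Adj}.
Position 1: tagging it Adv would leave rule 2 unsatisfiable, so it must be Conj.
Position 2: tagging it Adv would leave rule 2 unsatisfiable, so it must be Adj.
Position 6: tagging it Adv would leave rule 2 unsatisfiable, so it must be Adj.
The unique satisfying tagging is: Conj Adj Conj Conj Conj Adj Adj.
Check: rule 1 ok; rule 2 ok; rule 3 ok; rule 4 ok.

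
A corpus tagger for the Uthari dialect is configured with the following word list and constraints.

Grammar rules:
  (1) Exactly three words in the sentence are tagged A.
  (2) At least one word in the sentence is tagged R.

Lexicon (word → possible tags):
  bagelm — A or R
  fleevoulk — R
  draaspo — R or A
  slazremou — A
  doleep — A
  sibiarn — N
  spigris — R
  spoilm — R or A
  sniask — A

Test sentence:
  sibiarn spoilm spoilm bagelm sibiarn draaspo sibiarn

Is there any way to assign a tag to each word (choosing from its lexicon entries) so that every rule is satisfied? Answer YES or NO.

YES

Candidates per position — 1:sibiarn {N}; 2:spoilm {R,A}; 3:spoilm {R,A}; 4:bagelm {A,R}; 5:sibiarn {N}; 6:draaspo {R,A}; 7:sibiarn {N}.
One satisfying assignment: N R A A N A N.
Rule-by-rule: rule 1 ok; rule 2 ok.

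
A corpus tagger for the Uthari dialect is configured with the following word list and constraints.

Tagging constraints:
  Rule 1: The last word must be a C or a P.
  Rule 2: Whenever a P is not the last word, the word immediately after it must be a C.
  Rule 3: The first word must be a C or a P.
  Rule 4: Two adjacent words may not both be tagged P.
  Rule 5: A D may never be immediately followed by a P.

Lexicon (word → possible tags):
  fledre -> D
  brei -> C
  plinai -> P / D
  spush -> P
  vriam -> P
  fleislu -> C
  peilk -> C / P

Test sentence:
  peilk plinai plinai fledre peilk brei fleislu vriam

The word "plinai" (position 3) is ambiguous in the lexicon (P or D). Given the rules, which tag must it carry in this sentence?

Candidates per position — 1:peilk {C,P}; 2:plinai {P,D}; 3:plinai {P,D}; 4:fledre {D}; 5:peilk {C,P}; 6:brei {C}; 7:fleislu {C}; 8:vriam {P}.
Word 1 cannot be P — rule 2 would then fail for every completion. It is C.
Word 2 cannot be P — rule 2 would then fail for every completion. It is D.
Word 3 cannot be P — rule 2 would then fail for every completion. It is D.
Word 5 cannot be P — rule 5 would then fail for every completion. It is C.
That leaves exactly one tagging: C D D D C C C P.
Check: rule 1 holds; rule 2 holds; rule 3 holds; rule 4 holds; rule 5 holds.

D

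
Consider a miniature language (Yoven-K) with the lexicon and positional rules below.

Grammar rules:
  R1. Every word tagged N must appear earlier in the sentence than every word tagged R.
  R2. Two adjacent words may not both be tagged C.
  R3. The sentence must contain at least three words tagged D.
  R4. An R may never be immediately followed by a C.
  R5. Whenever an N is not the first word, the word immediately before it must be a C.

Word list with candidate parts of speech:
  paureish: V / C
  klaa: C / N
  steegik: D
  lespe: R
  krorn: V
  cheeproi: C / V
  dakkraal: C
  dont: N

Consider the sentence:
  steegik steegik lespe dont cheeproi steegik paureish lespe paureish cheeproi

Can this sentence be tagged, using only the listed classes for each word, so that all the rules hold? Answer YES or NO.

NO

Candidates per position — 1:steegik {D}; 2:steegik {D}; 3:lespe {R}; 4:dont {N}; 5:cheeproi {C,V}; 6:steegik {D}; 7:paureish {V,C}; 8:lespe {R}; 9:paureish {V,C}; 10:cheeproi {C,V}.
Rule 1 cannot be satisfied by any choice of tags from the lexicon.
So there is no consistent tagging.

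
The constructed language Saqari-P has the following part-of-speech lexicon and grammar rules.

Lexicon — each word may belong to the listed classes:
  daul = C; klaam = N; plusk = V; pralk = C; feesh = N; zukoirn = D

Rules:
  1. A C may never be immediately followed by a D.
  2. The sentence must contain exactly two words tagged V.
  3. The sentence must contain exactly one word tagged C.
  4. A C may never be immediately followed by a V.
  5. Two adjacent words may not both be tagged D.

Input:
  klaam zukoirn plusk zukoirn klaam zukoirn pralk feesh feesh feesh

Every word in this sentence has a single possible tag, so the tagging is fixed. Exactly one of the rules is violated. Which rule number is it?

Fixed tagging: N D V D N D C N N N.
Applying the rules: R1 pass, R2 fail, R3 pass, R4 pass, R5 pass.
Only rule 2 fails.

2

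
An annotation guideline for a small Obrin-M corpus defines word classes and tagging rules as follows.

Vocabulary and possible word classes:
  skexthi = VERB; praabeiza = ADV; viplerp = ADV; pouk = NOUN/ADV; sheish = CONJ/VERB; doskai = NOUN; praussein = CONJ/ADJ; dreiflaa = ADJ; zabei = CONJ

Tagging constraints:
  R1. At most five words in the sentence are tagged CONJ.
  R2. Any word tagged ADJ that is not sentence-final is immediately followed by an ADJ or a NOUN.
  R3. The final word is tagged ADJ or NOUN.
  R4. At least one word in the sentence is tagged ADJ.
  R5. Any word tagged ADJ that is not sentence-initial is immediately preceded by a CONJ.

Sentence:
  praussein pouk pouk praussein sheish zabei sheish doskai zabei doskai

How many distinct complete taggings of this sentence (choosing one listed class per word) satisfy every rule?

Candidates per position — 1:praussein {CONJ,ADJ}; 2:pouk {NOUN,ADV}; 3:pouk {NOUN,ADV}; 4:praussein {CONJ,ADJ}; 5:sheish {CONJ,VERB}; 6:zabei {CONJ}; 7:sheish {CONJ,VERB}; 8:doskai {NOUN}; 9:zabei {CONJ}; 10:doskai {NOUN}.
There are 64 candidate sequences in total.
Checking each against the rules leaves 8 sequences.
Count = 8.

8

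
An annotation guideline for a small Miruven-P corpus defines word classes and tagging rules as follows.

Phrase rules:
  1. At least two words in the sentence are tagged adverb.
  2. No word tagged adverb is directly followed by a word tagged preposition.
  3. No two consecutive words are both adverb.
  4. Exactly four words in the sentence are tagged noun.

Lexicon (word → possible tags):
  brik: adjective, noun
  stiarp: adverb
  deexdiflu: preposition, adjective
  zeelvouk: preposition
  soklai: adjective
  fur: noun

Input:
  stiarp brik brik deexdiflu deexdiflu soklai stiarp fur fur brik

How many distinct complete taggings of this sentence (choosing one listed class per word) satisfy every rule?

Candidates per position — 1:stiarp {adverb}; 2:brik {adjective,noun}; 3:brik {adjective,noun}; 4:deexdiflu {preposition,adjective}; 5:deexdiflu {preposition,adjective}; 6:soklai {adjective}; 7:stiarp {adverb}; 8:fur {noun}; 9:fur {noun}; 10:brik {adjective,noun}.
There are 32 candidate sequences in total.
Checking each against the rules leaves 12 sequences.
Count = 12.

12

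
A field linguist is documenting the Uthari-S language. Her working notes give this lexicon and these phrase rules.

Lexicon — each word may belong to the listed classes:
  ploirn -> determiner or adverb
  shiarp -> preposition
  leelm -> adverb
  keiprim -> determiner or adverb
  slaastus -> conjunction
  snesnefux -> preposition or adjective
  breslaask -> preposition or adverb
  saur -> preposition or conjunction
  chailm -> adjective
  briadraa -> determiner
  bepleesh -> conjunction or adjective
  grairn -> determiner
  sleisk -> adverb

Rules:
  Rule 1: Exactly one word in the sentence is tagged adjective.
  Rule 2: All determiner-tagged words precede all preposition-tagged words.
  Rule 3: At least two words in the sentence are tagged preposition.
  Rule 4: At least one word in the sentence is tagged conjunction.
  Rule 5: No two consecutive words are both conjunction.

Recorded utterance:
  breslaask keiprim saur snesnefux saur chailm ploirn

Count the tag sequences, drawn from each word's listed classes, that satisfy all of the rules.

7

Candidates per position — 1:breslaask {preposition,adverb}; 2:keiprim {determiner,adverb}; 3:saur {preposition,conjunction}; 4:snesnefux {preposition,adjective}; 5:saur {preposition,conjunction}; 6:chailm {adjective}; 7:ploirn {determiner,adverb}.
There are 64 candidate sequences in total.
Checking each against the rules leaves 7 sequences.
Count = 7.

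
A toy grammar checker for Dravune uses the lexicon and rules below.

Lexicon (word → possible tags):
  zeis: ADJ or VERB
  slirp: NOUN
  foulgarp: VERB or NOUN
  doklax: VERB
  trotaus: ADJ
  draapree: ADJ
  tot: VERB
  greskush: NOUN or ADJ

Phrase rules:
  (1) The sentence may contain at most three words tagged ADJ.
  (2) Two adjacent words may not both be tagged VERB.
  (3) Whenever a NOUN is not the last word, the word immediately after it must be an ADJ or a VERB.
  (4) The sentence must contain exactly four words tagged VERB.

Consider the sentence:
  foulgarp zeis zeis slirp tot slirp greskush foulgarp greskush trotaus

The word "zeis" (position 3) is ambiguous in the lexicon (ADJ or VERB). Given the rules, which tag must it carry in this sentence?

Candidates per position — 1:foulgarp {VERB,NOUN}; 2:zeis {ADJ,VERB}; 3:zeis {ADJ,VERB}; 4:slirp {NOUN}; 5:tot {VERB}; 6:slirp {NOUN}; 7:greskush {NOUN,ADJ}; 8:foulgarp {VERB,NOUN}; 9:greskush {NOUN,ADJ}; 10:trotaus {ADJ}.
Position 7: NOUN is ruled out by rule 3; that leaves ADJ.
Position 3: the remaining choice is settled jointly with positions 1, 2, 8, 9 — only VERB at position 3 is part of a tagging that satisfies every rule.
The only consistent sequence is: VERB ADJ VERB NOUN VERB NOUN ADJ VERB NOUN ADJ.
Checking: rule 1 satisfied; rule 2 satisfied; rule 3 satisfied; rule 4 satisfied.

VERB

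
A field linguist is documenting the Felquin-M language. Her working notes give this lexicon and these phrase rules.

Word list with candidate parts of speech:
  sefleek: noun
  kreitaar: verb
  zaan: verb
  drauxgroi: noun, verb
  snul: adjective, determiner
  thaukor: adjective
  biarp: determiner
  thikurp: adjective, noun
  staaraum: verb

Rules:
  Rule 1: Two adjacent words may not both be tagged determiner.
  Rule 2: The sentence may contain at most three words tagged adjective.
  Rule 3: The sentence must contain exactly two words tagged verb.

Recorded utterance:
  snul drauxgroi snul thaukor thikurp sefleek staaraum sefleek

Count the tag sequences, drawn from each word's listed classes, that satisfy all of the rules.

Candidates per position — 1:snul {adjective,determiner}; 2:drauxgroi {noun,verb}; 3:snul {adjective,determiner}; 4:thaukor {adjective}; 5:thikurp {adjective,noun}; 6:sefleek {noun}; 7:staaraum {verb}; 8:sefleek {noun}.
There are 16 candidate sequences in total.
Checking each against the rules leaves 7 sequences.
Count = 7.

7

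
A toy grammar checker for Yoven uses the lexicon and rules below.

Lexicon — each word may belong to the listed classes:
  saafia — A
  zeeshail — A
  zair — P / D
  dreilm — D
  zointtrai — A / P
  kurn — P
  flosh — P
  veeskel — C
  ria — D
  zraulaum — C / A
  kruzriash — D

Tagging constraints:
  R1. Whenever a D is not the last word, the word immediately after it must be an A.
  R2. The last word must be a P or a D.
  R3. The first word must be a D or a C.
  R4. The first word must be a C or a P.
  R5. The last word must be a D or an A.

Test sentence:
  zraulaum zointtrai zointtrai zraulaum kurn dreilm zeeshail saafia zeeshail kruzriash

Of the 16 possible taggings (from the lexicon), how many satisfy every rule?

8

Candidates per position — 1:zraulaum {C,A}; 2:zointtrai {A,P}; 3:zointtrai {A,P}; 4:zraulaum {C,A}; 5:kurn {P}; 6:dreilm {D}; 7:zeeshail {A}; 8:saafia {A}; 9:zeeshail {A}; 10:kruzriash {D}.
There are 16 candidate sequences in total.
Checking each against the rules leaves 8 sequences.
Count = 8.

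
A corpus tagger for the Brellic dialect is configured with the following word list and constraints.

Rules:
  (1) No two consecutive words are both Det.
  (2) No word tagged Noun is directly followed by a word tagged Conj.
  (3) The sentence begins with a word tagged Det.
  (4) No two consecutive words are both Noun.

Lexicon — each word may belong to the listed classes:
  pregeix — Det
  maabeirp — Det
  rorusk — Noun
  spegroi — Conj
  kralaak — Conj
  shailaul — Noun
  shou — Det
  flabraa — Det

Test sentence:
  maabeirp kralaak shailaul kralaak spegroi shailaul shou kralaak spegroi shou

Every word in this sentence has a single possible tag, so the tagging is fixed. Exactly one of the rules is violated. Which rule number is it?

Fixed tagging: Det Conj Noun Conj Conj Noun Det Conj Conj Det.
Rule check: R1 ok, R2 fails, R3 ok, R4 ok.
Only rule 2 fails.

2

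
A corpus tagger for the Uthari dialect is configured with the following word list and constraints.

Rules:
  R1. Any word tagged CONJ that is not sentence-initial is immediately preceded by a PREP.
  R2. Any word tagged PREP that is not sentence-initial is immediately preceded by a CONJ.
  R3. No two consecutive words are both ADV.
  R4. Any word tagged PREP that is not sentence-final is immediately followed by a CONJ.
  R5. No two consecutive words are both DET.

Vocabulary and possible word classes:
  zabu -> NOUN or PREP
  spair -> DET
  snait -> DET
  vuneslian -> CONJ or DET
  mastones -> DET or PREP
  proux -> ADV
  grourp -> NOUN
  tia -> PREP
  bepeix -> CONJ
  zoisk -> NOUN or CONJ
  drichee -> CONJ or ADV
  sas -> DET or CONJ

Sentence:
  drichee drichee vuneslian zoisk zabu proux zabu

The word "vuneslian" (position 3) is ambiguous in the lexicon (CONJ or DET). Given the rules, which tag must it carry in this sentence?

Candidates per position — 1:drichee {CONJ,ADV}; 2:drichee {CONJ,ADV}; 3:vuneslian {CONJ,DET}; 4:zoisk {NOUN,CONJ}; 5:zabu {NOUN,PREP}; 6:proux {ADV}; 7:zabu {NOUN,PREP}.
Position 2: CONJ is ruled out by rule 1; that leaves ADV.
Position 3: CONJ is ruled out by rule 1; that leaves DET.
Position 4: CONJ is ruled out by rule 1; that leaves NOUN.
Position 5: PREP is ruled out by rule 2; that leaves NOUN.
Position 7: PREP is ruled out by rule 2; that leaves NOUN.
Position 1: ADV is ruled out by rule 3; that leaves CONJ.
The only consistent sequence is: CONJ ADV DET NOUN NOUN ADV NOUN.
Check: rule 1 ✓; rule 2 ✓; rule 3 ✓; rule 4 ✓; rule 5 ✓.

DET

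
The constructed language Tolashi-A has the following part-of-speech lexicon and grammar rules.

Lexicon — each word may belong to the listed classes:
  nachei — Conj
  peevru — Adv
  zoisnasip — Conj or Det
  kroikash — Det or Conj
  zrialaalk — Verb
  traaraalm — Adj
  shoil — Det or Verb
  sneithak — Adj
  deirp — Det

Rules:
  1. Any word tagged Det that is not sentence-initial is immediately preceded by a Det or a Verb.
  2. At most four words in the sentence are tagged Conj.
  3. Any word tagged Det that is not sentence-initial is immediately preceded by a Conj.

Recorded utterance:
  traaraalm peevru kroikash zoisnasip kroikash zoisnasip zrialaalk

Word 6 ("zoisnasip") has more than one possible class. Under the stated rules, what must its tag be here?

Candidates per position — 1:traaraalm {Adj}; 2:peevru {Adv}; 3:kroikash {Det,Conj}; 4:zoisnasip {Conj,Det}; 5:kroikash {Det,Conj}; 6:zoisnasip {Conj,Det}; 7:zrialaalk {Verb}.
At position 3, choosing Det makes rule 1 impossible to satisfy; hence Conj.
At position 4, choosing Det makes rule 1 impossible to satisfy; hence Conj.
At position 5, choosing Det makes rule 1 impossible to satisfy; hence Conj.
At position 6, choosing Det makes rule 1 impossible to satisfy; hence Conj.
So the tagging must be: Adj Adv Conj Conj Conj Conj Verb.
Checking: rule 1 ✓; rule 2 ✓; rule 3 ✓.

Conj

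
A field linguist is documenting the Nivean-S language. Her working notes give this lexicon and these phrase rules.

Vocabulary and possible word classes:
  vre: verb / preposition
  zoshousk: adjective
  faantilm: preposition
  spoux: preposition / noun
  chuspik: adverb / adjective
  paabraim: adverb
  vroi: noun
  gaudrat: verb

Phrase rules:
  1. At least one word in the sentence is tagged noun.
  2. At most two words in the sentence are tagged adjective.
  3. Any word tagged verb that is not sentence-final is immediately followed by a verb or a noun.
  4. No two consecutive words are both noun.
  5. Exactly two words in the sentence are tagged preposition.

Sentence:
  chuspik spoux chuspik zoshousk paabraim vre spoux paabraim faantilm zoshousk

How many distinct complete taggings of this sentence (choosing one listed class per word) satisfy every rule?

2

Candidates per position — 1:chuspik {adverb,adjective}; 2:spoux {preposition,noun}; 3:chuspik {adverb,adjective}; 4:zoshousk {adjective}; 5:paabraim {adverb}; 6:vre {verb,preposition}; 7:spoux {preposition,noun}; 8:paabraim {adverb}; 9:faantilm {preposition}; 10:zoshousk {adjective}.
There are 32 candidate sequences in total.
The sequences that satisfy every rule: adverb preposition adverb adjective adverb verb noun adverb preposition adjective; adverb noun adverb adjective adverb preposition noun adverb preposition adjective.
Count = 2.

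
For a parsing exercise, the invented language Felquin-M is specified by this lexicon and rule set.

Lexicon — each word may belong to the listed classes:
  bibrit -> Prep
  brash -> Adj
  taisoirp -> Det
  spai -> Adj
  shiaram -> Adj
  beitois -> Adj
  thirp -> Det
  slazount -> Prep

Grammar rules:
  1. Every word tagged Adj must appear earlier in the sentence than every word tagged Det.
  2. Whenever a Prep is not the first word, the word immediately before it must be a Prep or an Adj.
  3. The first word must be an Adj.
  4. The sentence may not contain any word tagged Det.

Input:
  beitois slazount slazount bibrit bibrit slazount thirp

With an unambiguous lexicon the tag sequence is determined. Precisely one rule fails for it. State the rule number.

4

Fixed tagging: Adj Prep Prep Prep Prep Prep Det.
Rule check: R1 ✓, R2 ✓, R3 ✓, R4 ✗.
Only rule 4 fails.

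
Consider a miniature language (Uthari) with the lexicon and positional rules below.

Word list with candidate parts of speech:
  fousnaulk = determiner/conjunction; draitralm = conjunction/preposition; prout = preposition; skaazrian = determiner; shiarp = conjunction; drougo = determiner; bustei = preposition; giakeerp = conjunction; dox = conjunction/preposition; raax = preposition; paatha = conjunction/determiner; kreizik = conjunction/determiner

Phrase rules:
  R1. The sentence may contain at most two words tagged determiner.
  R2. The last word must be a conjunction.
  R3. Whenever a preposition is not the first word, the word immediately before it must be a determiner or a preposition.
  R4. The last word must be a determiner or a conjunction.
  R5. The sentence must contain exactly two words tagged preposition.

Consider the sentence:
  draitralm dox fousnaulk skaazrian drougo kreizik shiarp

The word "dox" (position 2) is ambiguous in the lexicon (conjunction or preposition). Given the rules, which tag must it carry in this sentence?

preposition

Candidates per position — 1:draitralm {conjunction,preposition}; 2:dox {conjunction,preposition}; 3:fousnaulk {determiner,conjunction}; 4:skaazrian {determiner}; 5:drougo {determiner}; 6:kreizik {conjunction,determiner}; 7:shiarp {conjunction}.
Position 1: conjunction is ruled out by rule 5; that leaves preposition.
Position 2: conjunction is ruled out by rule 5; that leaves preposition.
Position 3: determiner is ruled out by rule 1; that leaves conjunction.
Position 6: determiner is ruled out by rule 1; that leaves conjunction.
The unique satisfying tagging is: preposition preposition conjunction determiner determiner conjunction conjunction.
Rule-by-rule: rule 1 ✓; rule 2 ✓; rule 3 ✓; rule 4 ✓; rule 5 ✓.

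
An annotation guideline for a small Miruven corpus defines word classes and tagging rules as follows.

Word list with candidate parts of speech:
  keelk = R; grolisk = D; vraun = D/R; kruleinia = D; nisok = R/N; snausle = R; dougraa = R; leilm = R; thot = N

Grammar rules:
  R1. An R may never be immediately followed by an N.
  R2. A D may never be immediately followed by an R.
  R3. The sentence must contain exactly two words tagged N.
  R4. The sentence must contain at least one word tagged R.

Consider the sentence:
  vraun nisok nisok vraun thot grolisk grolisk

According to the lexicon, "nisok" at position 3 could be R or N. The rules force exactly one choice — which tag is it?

Candidates per position — 1:vraun {D,R}; 2:nisok {R,N}; 3:nisok {R,N}; 4:vraun {D,R}; 5:thot {N}; 6:grolisk {D}; 7:grolisk {D}.
If word 4 were R, no tagging could satisfy rule 1; so word 4 is D.
Position 3: the remaining choice is settled jointly with positions 1, 2 — only R at position 3 is part of a tagging that satisfies every rule.
That leaves exactly one tagging: D N R D N D D.
Checking: rule 1 ok; rule 2 ok; rule 3 ok; rule 4 ok.

R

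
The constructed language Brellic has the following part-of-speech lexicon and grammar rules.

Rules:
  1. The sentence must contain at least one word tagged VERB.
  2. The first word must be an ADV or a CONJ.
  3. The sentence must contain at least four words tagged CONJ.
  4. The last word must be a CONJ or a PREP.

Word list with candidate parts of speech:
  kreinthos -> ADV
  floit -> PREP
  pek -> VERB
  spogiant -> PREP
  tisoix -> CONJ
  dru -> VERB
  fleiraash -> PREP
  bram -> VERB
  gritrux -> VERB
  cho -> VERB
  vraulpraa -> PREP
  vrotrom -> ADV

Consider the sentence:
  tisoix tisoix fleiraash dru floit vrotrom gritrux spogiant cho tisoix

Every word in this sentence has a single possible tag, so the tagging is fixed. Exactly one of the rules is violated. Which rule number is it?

3

Fixed tagging: CONJ CONJ PREP VERB PREP ADV VERB PREP VERB CONJ.
Checking each rule: R1 ok, R2 ok, R3 fails, R4 ok.
Only rule 3 fails.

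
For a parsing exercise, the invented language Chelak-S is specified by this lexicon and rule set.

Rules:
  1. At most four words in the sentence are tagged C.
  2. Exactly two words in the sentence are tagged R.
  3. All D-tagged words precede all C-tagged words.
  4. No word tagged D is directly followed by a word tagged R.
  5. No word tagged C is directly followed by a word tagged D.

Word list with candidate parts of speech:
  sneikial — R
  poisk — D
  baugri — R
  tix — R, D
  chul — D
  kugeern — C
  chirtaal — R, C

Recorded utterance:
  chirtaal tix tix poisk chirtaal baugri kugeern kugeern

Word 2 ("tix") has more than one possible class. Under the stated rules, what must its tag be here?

Candidates per position — 1:chirtaal {R,C}; 2:tix {R,D}; 3:tix {R,D}; 4:poisk {D}; 5:chirtaal {R,C}; 6:baugri {R}; 7:kugeern {C}; 8:kugeern {C}.
Word 1 cannot be C — rule 3 would then fail for every completion. It is R.
Word 2 cannot be R — rule 2 would then fail for every completion. It is D.
Word 3 cannot be R — rule 2 would then fail for every completion. It is D.
Word 5 cannot be R — rule 2 would then fail for every completion. It is C.
So the tagging must be: R D D D C R C C.
Checking: rule 1 holds; rule 2 holds; rule 3 holds; rule 4 holds; rule 5 holds.

D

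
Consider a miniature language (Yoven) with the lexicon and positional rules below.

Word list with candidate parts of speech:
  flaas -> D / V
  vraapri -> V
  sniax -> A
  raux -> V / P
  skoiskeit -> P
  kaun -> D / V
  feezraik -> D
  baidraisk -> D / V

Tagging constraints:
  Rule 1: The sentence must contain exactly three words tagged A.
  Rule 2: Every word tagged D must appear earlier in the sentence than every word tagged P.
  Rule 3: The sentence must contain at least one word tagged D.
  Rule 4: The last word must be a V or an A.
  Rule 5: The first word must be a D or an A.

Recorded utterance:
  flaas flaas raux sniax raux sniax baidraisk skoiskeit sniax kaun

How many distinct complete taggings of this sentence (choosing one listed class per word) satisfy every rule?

Candidates per position — 1:flaas {D,V}; 2:flaas {D,V}; 3:raux {V,P}; 4:sniax {A}; 5:raux {V,P}; 6:sniax {A}; 7:baidraisk {D,V}; 8:skoiskeit {P}; 9:sniax {A}; 10:kaun {D,V}.
There are 64 candidate sequences in total.
Checking each against the rules leaves 10 sequences.
Count = 10.

10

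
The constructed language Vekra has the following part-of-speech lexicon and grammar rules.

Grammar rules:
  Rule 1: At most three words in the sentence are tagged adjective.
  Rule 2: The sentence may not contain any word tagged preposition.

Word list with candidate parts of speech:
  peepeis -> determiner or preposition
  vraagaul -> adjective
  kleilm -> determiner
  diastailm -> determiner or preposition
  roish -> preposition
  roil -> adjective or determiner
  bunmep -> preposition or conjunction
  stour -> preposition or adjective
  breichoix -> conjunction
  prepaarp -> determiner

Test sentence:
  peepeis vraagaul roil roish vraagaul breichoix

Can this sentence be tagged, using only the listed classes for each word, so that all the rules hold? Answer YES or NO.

NO

Candidates per position — 1:peepeis {determiner,preposition}; 2:vraagaul {adjective}; 3:roil {adjective,determiner}; 4:roish {preposition}; 5:vraagaul {adjective}; 6:breichoix {conjunction}.
Rule 2 cannot be satisfied by any choice of tags from the lexicon.
So there is no consistent tagging.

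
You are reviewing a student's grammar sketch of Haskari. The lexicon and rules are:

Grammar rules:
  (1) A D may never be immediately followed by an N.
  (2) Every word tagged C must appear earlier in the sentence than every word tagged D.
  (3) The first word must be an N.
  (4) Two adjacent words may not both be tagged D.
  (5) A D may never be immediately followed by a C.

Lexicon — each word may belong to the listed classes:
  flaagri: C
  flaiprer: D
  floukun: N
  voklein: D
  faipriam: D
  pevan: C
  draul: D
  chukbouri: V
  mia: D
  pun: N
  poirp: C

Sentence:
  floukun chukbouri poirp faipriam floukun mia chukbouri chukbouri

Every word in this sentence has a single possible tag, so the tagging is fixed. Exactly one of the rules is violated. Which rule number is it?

1

Fixed tagging: N V C D N D V V.
Rule check: R1 fail, R2 pass, R3 pass, R4 pass, R5 pass.
Only rule 1 fails.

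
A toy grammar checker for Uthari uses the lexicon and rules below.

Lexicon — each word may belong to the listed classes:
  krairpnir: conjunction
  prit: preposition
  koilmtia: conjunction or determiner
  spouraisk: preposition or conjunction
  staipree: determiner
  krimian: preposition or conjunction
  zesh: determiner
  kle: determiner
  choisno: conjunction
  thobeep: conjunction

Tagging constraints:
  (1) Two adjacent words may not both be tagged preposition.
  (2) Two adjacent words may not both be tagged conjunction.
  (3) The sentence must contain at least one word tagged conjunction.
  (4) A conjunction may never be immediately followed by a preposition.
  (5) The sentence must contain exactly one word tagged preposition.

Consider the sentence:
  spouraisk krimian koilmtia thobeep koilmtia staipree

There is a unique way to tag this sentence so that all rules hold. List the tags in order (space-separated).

preposition conjunction determiner conjunction determiner determiner

Candidates per position — 1:spouraisk {preposition,conjunction}; 2:krimian {preposition,conjunction}; 3:koilmtia {conjunction,determiner}; 4:thobeep {conjunction}; 5:koilmtia {conjunction,determiner}; 6:staipree {determiner}.
If word 3 were conjunction, no tagging could satisfy rule 2; so word 3 is determiner.
If word 5 were conjunction, no tagging could satisfy rule 2; so word 5 is determiner.
The remaining ambiguous positions (1, 2) are resolved jointly — only one combination satisfies every rule.
That leaves exactly one tagging: preposition conjunction determiner conjunction determiner determiner.
Check: rule 1 holds; rule 2 holds; rule 3 holds; rule 4 holds; rule 5 holds.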